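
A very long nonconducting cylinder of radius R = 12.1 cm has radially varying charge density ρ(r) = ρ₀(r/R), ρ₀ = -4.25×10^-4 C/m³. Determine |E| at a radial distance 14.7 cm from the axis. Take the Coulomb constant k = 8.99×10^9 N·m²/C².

|E| ≈ 1.59e6 N/C

Coaxial Gaussian cylinder, radius r = 14.7 cm, length L (r > R, full charge per length enclosed).
λ_enc = 2π ∫₀^R ρ₀(r'/R)^1 r' dr' = 2πρ₀R²/3 = -1.303e-5 C/m.
Since E is radial and uniform over the curved surface, Φ = E·2πrL = Q_enc/ε₀ = λ_enc L/ε₀.
E = 2k|λ_enc|/r = 2(8.99×10^9)(1.303×10^-5)/(0.147) = 1.59×10^6 N/C.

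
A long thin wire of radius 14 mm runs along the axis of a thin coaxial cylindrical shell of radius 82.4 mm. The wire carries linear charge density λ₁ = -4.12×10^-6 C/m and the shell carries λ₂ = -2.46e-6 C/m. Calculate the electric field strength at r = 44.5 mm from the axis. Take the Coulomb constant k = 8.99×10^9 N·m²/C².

E ≈ 1.66×10^6 N/C

Take a coaxial cylindrical Gaussian surface of radius r = 44.5 mm and length L (between the conductors, 14 mm < r < 82.4 mm).
Only the inner wire is enclosed; the outer shell contributes nothing inside itself. λ_enc = λ₁ = -4.12×10^-6 C/m.
By Gauss's law (flux through the curved wall only), E·2πrL = λ_enc L/ε₀.
E = 2k|λ_enc|/r = 2(8.99×10^9)(4.12×10^-6)/(0.0445) = 1.66×10^6 N/C.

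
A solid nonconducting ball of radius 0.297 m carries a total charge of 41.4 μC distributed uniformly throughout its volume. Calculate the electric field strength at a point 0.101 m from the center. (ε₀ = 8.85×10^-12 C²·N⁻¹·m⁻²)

Take a concentric spherical Gaussian surface of radius r = 0.101 m (r < R).
For a uniform sphere the enclosed fraction is (r/R)³, so Q_enc = (41.4 μC)(0.101/0.297)³ = 1.628×10^-6 C.
Gauss's law: E·4πr² = Q_enc/ε₀.
E = |Q_enc|/(4πε₀r²) = (1.628×10^-6)/(4π·8.85×10^-12·(0.101)²) = 1.44e6 N/C.

|E| ≈ 1.44×10^6 N/C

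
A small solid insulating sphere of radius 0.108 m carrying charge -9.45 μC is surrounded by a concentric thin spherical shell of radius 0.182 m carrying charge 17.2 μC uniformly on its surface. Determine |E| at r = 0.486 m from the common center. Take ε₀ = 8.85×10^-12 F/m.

E = 2.95e5 V/m

By spherical symmetry E is radial; choose a Gaussian sphere of radius r = 0.486 m (r > 0.182 m, enclosing both).
Q_enc = (-9.45 μC) + (17.2 μC) = 7.75×10^-6 C.
Gauss's law: E·4πr² = Q_enc/ε₀.
E = |Q_enc|/(4πε₀r²) = (7.75×10^-6)/(4π·8.85×10^-12·(0.486)²) = 2.95×10^5 N/C.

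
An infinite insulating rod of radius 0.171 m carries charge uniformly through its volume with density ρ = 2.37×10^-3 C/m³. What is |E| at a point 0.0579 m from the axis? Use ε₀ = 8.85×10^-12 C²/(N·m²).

E = 7.75×10^6 N/C

Take a coaxial cylindrical Gaussian surface of radius r = 0.0579 m and length L (r < R).
Charge inside radius r per length L is ρ·πr²·L, so λ_enc = ρπr² = 2.496e-5 C/m.
Since E is radial and uniform over the curved surface, Φ = E·2πrL = Q_enc/ε₀ = λ_enc L/ε₀.
E = |λ_enc|/(2πε₀r) = (2.496×10^-5)/(2π·8.85×10^-12·0.0579) = 7.75×10^6 N/C.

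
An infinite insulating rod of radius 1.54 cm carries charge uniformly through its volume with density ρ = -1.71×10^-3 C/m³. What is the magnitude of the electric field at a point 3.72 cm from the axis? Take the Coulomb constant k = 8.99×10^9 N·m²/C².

|E| = 6.16×10^5 N/C

Choose a coaxial cylinder of radius r = 3.72 cm (arbitrary length L) as the Gaussian surface (r > 1.54 cm, full cross-section enclosed).
λ_enc = ρ·πR² = (-1.71×10^-3)π(0.0154)² = -1.274e-6 C/m.
By Gauss's law (flux through the curved wall only), E·2πrL = λ_enc L/ε₀.
E = 2k|λ_enc|/r = 2(8.99×10^9)(1.274×10^-6)/(0.0372) = 6.16e5 N/C.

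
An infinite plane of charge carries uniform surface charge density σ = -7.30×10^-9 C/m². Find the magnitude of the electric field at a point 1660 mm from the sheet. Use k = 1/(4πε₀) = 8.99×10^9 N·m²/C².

E = 412 N/C

Choose a cylindrical pillbox piercing the sheet, end faces (area A) parallel to it.
Only the two end caps contribute flux: Φ = 2EA. With Q_enc = σA, Gauss's law gives E = |σ|/(2ε₀).
E = 2πk|σ| = 2π(8.99×10^9)(7.30×10^-9) = 412 N/C.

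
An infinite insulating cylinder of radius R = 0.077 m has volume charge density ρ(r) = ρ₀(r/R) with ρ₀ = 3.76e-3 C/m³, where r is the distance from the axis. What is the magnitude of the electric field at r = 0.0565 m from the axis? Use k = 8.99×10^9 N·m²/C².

|E| ≈ 5.87e6 N/C

By cylindrical symmetry E is radial; use a coaxial Gaussian cylinder of radius 0.0565 m and length L (r < R).
Integrating ρ over the cross-section to radius r: λ_enc = (2πρ₀/R) ∫₀^r r'^2 dr' = 2πρ₀ r^3/(3·R) = 1.845×10^-5 C/m.
Since E is radial and uniform over the curved surface, Φ = E·2πrL = Q_enc/ε₀ = λ_enc L/ε₀.
E = 2k|λ_enc|/r = 2(8.99×10^9)(1.845×10^-5)/(0.0565) = 5.87×10^6 N/C.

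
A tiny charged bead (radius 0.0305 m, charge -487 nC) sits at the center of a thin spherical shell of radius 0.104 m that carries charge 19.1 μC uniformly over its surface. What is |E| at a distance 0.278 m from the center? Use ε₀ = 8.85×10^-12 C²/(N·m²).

Symmetry ⇒ E = E(r) r̂. Gaussian sphere of radius r = 0.278 m (r > 0.104 m, enclosing both).
Q_enc = (-487 nC) + (19.1 μC) = 1.861e-5 C.
Applying ∮E·dA = Q_enc/ε₀ with Φ = E(4πr²):
E = |Q_enc|/(4πε₀r²) = (1.861×10^-5)/(4π·8.85×10^-12·(0.278)²) = 2.17×10^6 N/C.

E = 2.17e6 N/C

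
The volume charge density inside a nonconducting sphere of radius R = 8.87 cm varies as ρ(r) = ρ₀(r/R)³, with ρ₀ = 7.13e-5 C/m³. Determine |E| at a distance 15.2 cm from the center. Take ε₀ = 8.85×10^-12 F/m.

By spherical symmetry E is radial; choose a Gaussian sphere of radius r = 15.2 cm (r > R, all charge enclosed).
Q_enc = 4π ∫₀^R ρ₀(r'/R)^3 r'² dr' = 4πρ₀R³/6 = 1.042e-7 C.
By Gauss's law, ∮E·dA = E·4πr² = Q_enc/ε₀.
E = |Q_enc|/(4πε₀r²) = (1.042e-7)/(4π·8.85×10^-12·(0.152)²) = 4.06e4 N/C.

E ≈ 4.06×10^4 V/m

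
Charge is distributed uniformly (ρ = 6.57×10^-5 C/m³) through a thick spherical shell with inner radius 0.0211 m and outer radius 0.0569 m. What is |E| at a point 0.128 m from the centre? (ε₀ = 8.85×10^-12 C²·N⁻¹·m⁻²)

By spherical symmetry E is radial; choose a Gaussian sphere of radius r = 0.128 m (r > 0.0569 m, enclosing the whole shell).
Q_enc = ρ·(4π/3)(b³ − a³) = (6.57×10^-5)·(4π/3)·((0.0569)³ − (0.0211)³) = 4.811×10^-8 C.
By Gauss's law, ∮E·dA = E·4πr² = Q_enc/ε₀.
E = |Q_enc|/(4πε₀r²) = (4.811×10^-8)/(4π·8.85×10^-12·(0.128)²) = 2.64e4 N/C.

E ≈ 2.64e4 V/m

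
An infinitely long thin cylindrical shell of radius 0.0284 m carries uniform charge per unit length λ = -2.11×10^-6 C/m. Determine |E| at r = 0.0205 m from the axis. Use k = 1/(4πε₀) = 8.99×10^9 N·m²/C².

Take a coaxial cylindrical Gaussian surface of radius r = 0.0205 m and length L (r < 0.0284 m, inside the shell).
No charge is enclosed, so Gauss's law gives E·2πrL = 0 ⇒ E = 0.

E = 0 (no enclosed charge)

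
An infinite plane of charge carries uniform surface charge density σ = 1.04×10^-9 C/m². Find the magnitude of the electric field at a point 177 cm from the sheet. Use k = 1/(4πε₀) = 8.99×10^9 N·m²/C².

E = 58.7 V/m

Choose a cylindrical pillbox piercing the sheet, end faces (area A) parallel to it.
Flux Φ = 2EA and Q_enc = σA, so 2EA = σA/ε₀ ⇒ E = |σ|/(2ε₀), independent of distance.
E = 2πk|σ| = 2π(8.99×10^9)(1.04e-9) = 58.7 N/C.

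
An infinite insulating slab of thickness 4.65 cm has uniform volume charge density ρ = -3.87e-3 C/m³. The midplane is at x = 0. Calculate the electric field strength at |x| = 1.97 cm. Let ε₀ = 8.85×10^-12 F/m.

By symmetry E is perpendicular to the slab. A Gaussian pillbox from −1.97 cm to +1.97 cm (face area A) lies entirely within the slab.
Q_enc = ρ·(2x)·A and flux = 2EA, so 2EA = 2ρxA/ε₀ ⇒ E = |ρ|x/ε₀.
E = (3.87×10^-3)(0.0197)/(8.85×10^-12) = 8.61e6 N/C.

|E| ≈ 8.61e6 V/m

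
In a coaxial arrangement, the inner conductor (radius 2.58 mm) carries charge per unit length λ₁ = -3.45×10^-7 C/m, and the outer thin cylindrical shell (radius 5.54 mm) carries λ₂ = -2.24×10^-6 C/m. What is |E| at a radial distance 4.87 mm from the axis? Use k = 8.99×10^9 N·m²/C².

E ≈ 1.27×10^6 N/C

Coaxial Gaussian cylinder, radius r = 4.87 mm, length L (between the conductors, 2.58 mm < r < 5.54 mm).
Only the inner wire is enclosed; the outer shell contributes nothing inside itself. λ_enc = λ₁ = -3.45×10^-7 C/m.
Gauss's law: E·2πrL = λ_enc L/ε₀.
E = 2k|λ_enc|/r = 2(8.99×10^9)(3.45×10^-7)/(0.00487) = 1.27×10^6 N/C.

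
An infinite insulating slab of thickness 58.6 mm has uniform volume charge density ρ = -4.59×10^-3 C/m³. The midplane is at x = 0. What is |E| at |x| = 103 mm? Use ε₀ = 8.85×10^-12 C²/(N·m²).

The point |x| = 103 mm lies outside the slab (half-thickness 0.0293 m). A symmetric pillbox spanning the full slab encloses Q_enc = ρ·d·A.
Flux = 2EA ⇒ E = |ρ|d/(2ε₀), independent of distance outside.
E = (4.59e-3)(0.0586)/(2·8.85×10^-12) = 1.52×10^7 N/C.

E ≈ 1.52×10^7 V/m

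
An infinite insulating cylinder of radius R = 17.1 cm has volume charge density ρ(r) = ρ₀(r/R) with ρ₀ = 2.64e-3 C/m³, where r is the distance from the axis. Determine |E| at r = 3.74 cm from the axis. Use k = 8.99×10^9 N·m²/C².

Choose a coaxial cylinder of radius r = 3.74 cm (arbitrary length L) as the Gaussian surface (r < R).
Integrating ρ over the cross-section to radius r: λ_enc = (2πρ₀/R) ∫₀^r r'^2 dr' = 2πρ₀ r^3/(3·R) = 1.692×10^-6 C/m.
Since E is radial and uniform over the curved surface, Φ = E·2πrL = Q_enc/ε₀ = λ_enc L/ε₀.
E = 2k|λ_enc|/r = 2(8.99×10^9)(1.692×10^-6)/(0.0374) = 8.13×10^5 N/C.

8.13×10^5 N/C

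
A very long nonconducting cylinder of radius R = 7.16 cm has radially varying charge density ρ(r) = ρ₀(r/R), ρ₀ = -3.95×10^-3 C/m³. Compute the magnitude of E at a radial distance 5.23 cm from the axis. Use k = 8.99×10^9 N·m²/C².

E = 5.68×10^6 N/C

Take a coaxial cylindrical Gaussian surface of radius r = 5.23 cm and length L (r < R).
Integrating ρ over the cross-section to radius r: λ_enc = (2πρ₀/R) ∫₀^r r'^2 dr' = 2πρ₀ r^3/(3·R) = -1.653×10^-5 C/m.
Applying ∮E·dA = Q_enc/ε₀ with the end caps contributing no flux:
E = 2k|λ_enc|/r = 2(8.99×10^9)(1.653e-5)/(0.0523) = 5.68×10^6 N/C.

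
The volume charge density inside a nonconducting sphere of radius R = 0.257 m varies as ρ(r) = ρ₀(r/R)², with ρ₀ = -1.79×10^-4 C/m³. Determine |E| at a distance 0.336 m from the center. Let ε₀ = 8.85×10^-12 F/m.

Use a concentric Gaussian sphere at r = 0.336 m (r > R, all charge enclosed).
Q_enc = 4π ∫₀^R ρ₀(r'/R)^2 r'² dr' = 4πρ₀R³/5 = -7.636×10^-6 C.
By Gauss's law, ∮E·dA = E·4πr² = Q_enc/ε₀.
E = |Q_enc|/(4πε₀r²) = (7.636×10^-6)/(4π·8.85×10^-12·(0.336)²) = 6.08e5 N/C.

E ≈ 6.08×10^5 V/m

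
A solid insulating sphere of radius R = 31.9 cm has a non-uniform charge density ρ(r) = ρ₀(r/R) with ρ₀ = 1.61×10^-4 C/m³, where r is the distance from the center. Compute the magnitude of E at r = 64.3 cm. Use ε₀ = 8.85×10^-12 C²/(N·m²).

Symmetry ⇒ E = E(r) r̂. Gaussian sphere of radius r = 64.3 cm (r > R, all charge enclosed).
Q_enc = 4π ∫₀^R ρ₀(r'/R)^1 r'² dr' = 4πρ₀R³/4 = 1.642×10^-5 C.
Applying ∮E·dA = Q_enc/ε₀ with Φ = E(4πr²):
E = |Q_enc|/(4πε₀r²) = (1.642e-5)/(4π·8.85×10^-12·(0.643)²) = 3.57e5 N/C.

E ≈ 3.57×10^5 V/m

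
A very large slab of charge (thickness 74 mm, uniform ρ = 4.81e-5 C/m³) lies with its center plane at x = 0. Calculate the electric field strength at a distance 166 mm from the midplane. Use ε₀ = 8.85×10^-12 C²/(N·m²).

|E| = 2.01e5 V/m

The point |x| = 166 mm lies outside the slab (half-thickness 0.037 m). A symmetric pillbox spanning the full slab encloses Q_enc = ρ·d·A.
Flux = 2EA ⇒ E = |ρ|d/(2ε₀), independent of distance outside.
E = (4.81e-5)(0.074)/(2·8.85×10^-12) = 2.01e5 N/C.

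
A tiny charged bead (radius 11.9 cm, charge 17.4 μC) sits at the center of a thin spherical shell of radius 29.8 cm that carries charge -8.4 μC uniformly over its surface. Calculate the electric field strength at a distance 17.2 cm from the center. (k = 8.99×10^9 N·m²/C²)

5.29×10^6 N/C

By spherical symmetry E is radial; choose a Gaussian sphere of radius r = 17.2 cm (between the bodies, 11.9 cm < r < 29.8 cm).
The shell at 29.8 cm lies outside the Gaussian surface, so Q_enc = 17.4 μC = 1.74e-5 C.
By Gauss's law, ∮E·dA = E·4πr² = Q_enc/ε₀.
E = k|Q_enc|/r² = (8.99×10^9)(1.74×10^-5)/(0.172)² = 5.29×10^6 N/C.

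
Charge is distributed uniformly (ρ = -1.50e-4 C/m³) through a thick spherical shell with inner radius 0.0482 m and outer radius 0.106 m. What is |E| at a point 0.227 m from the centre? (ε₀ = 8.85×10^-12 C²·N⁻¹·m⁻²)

|E| ≈ 1.18×10^5 N/C

Take a concentric spherical Gaussian surface of radius r = 0.227 m (r > 0.106 m, enclosing the whole shell).
Q_enc = ρ·(4π/3)(b³ − a³) = (-1.50e-4)·(4π/3)·((0.106)³ − (0.0482)³) = -6.78e-7 C.
By Gauss's law, ∮E·dA = E·4πr² = Q_enc/ε₀.
E = |Q_enc|/(4πε₀r²) = (6.78×10^-7)/(4π·8.85×10^-12·(0.227)²) = 1.18×10^5 N/C.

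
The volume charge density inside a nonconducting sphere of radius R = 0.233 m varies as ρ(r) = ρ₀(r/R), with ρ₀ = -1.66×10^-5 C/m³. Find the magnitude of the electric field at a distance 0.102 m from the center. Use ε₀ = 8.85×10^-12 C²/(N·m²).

By spherical symmetry E is radial; choose a Gaussian sphere of radius r = 0.102 m (r < R).
Q_enc = ∫₀^r ρ(r')·4πr'² dr' = (4πρ₀/R) ∫₀^r r'^3 dr' = 4πρ₀ r^4/(4·R) = -2.423×10^-8 C.
Gauss's law: E·4πr² = Q_enc/ε₀.
E = |Q_enc|/(4πε₀r²) = (2.423e-8)/(4π·8.85×10^-12·(0.102)²) = 2.09×10^4 N/C.

2.09×10^4 V/m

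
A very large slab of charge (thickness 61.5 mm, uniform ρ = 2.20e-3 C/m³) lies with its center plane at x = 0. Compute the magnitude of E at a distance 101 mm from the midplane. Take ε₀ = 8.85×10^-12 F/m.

The point |x| = 101 mm lies outside the slab (half-thickness 0.03075 m). A symmetric pillbox spanning the full slab encloses Q_enc = ρ·d·A.
Flux = 2EA ⇒ E = |ρ|d/(2ε₀), independent of distance outside.
E = (2.20×10^-3)(0.0615)/(2·8.85×10^-12) = 7.64×10^6 N/C.

|E| = 7.64×10^6 V/m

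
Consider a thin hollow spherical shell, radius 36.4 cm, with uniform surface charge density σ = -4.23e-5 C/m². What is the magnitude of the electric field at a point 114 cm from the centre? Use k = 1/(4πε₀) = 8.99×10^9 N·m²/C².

4.87e5 V/m

Symmetry ⇒ E = E(r) r̂. Gaussian sphere of radius r = 114 cm (r > 36.4 cm).
The entire shell is enclosed: Q_enc = σ·4πR² = (-4.23×10^-5)·4π·(0.364)² = -7.043×10^-5 C.
By Gauss's law, ∮E·dA = E·4πr² = Q_enc/ε₀.
E = k|Q_enc|/r² = (8.99×10^9)(7.043e-5)/(1.14)² = 4.87×10^5 N/C.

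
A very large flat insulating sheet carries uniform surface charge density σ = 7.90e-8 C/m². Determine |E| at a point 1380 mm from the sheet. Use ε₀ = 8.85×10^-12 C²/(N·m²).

By planar symmetry E is perpendicular to the sheet and uniform; use a Gaussian pillbox with flat faces of area A on each side of the sheet.
Only the two end caps contribute flux: Φ = 2EA. With Q_enc = σA, Gauss's law gives E = |σ|/(2ε₀).
E = |σ|/(2ε₀) = (7.90×10^-8)/(2·8.85×10^-12) = 4.46e3 N/C.

|E| = 4.46×10^3 V/m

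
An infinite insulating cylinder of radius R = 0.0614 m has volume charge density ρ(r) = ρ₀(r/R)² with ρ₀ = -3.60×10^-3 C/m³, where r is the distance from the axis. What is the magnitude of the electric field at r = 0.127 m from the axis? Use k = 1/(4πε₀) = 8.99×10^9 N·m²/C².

|E| ≈ 3.02×10^6 N/C

Coaxial Gaussian cylinder, radius r = 0.127 m, length L (r > R, full charge per length enclosed).
λ_enc = 2π ∫₀^R ρ₀(r'/R)^2 r' dr' = 2πρ₀R²/4 = -2.132×10^-5 C/m.
Since E is radial and uniform over the curved surface, Φ = E·2πrL = Q_enc/ε₀ = λ_enc L/ε₀.
E = 2k|λ_enc|/r = 2(8.99×10^9)(2.132e-5)/(0.127) = 3.02e6 N/C.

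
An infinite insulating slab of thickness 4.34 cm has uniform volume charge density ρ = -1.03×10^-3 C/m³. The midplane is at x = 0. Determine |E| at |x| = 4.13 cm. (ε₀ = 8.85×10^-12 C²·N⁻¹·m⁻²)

E ≈ 2.53×10^6 V/m

The point |x| = 4.13 cm lies outside the slab (half-thickness 0.0217 m). A symmetric pillbox spanning the full slab encloses Q_enc = ρ·d·A.
Flux = 2EA ⇒ E = |ρ|d/(2ε₀), independent of distance outside.
E = (1.03×10^-3)(0.0434)/(2·8.85×10^-12) = 2.53e6 N/C.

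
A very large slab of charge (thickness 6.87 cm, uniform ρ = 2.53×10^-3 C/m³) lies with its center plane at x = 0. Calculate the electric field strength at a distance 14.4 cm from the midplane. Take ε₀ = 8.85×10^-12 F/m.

The point |x| = 14.4 cm lies outside the slab (half-thickness 0.03435 m). A symmetric pillbox spanning the full slab encloses Q_enc = ρ·d·A.
Flux = 2EA ⇒ E = |ρ|d/(2ε₀), independent of distance outside.
E = (2.53e-3)(0.0687)/(2·8.85×10^-12) = 9.82×10^6 N/C.

|E| = 9.82e6 N/C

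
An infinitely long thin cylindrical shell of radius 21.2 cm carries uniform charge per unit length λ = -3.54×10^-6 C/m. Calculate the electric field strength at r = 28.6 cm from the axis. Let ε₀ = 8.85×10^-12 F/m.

E = 2.23e5 N/C

Coaxial Gaussian cylinder, radius r = 28.6 cm, length L (r > 21.2 cm).
The full line charge is enclosed: λ_enc = -3.54e-6 C/m.
Since E is radial and uniform over the curved surface, Φ = E·2πrL = Q_enc/ε₀ = λ_enc L/ε₀.
E = |λ_enc|/(2πε₀r) = (3.54×10^-6)/(2π·8.85×10^-12·0.286) = 2.23e5 N/C.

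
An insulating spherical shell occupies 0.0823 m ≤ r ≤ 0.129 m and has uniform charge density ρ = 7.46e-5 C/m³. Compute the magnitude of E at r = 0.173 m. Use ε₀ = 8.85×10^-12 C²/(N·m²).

Use a concentric Gaussian sphere at r = 0.173 m (r > 0.129 m, enclosing the whole shell).
Q_enc = ρ·(4π/3)(b³ − a³) = (7.46×10^-5)·(4π/3)·((0.129)³ − (0.0823)³) = 4.966×10^-7 C.
By Gauss's law, ∮E·dA = E·4πr² = Q_enc/ε₀.
E = |Q_enc|/(4πε₀r²) = (4.966e-7)/(4π·8.85×10^-12·(0.173)²) = 1.49×10^5 N/C.

E = 1.49e5 N/C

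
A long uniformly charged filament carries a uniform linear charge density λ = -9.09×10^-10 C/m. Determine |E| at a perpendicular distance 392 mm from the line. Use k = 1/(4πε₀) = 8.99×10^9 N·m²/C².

|E| = 41.7 V/m

Choose a coaxial cylinder of radius r = 392 mm (arbitrary length L) as the Gaussian surface.
Q_enc = λL, so λ_enc = -9.09×10^-10 C/m.
Applying ∮E·dA = Q_enc/ε₀ with the end caps contributing no flux:
E = 2k|λ_enc|/r = 2(8.99×10^9)(9.09e-10)/(0.392) = 41.7 N/C.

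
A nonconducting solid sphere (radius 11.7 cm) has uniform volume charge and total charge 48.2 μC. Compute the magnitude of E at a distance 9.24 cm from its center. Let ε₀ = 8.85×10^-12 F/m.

Take a concentric spherical Gaussian surface of radius r = 9.24 cm (r < R).
For a uniform sphere the enclosed fraction is (r/R)³, so Q_enc = (48.2 μC)(0.0924/0.117)³ = 2.374e-5 C.
Since E is radial and uniform over the Gaussian sphere, Φ = E·4πr² = Q_enc/ε₀.
E = |Q_enc|/(4πε₀r²) = (2.374×10^-5)/(4π·8.85×10^-12·(0.0924)²) = 2.50×10^7 N/C.

E = 2.50×10^7 N/C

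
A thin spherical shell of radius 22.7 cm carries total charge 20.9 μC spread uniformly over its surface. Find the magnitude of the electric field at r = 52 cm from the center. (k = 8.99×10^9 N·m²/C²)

|E| = 6.95e5 N/C

Use a concentric Gaussian sphere at r = 52 cm (r > 22.7 cm).
The entire shell is enclosed: Q_enc = 2.09×10^-5 C.
Applying ∮E·dA = Q_enc/ε₀ with Φ = E(4πr²):
E = k|Q_enc|/r² = (8.99×10^9)(2.09×10^-5)/(0.52)² = 6.95×10^5 N/C.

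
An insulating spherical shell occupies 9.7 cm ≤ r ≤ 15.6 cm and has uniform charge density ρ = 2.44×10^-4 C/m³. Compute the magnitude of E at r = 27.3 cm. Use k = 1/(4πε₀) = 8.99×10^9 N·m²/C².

|E| = 3.56×10^5 V/m

By spherical symmetry E is radial; choose a Gaussian sphere of radius r = 27.3 cm (r > 15.6 cm, enclosing the whole shell).
Q_enc = ρ·(4π/3)(b³ − a³) = (2.44e-4)·(4π/3)·((0.156)³ − (0.097)³) = 2.947×10^-6 C.
Since E is radial and uniform over the Gaussian sphere, Φ = E·4πr² = Q_enc/ε₀.
E = k|Q_enc|/r² = (8.99×10^9)(2.947×10^-6)/(0.273)² = 3.56×10^5 N/C.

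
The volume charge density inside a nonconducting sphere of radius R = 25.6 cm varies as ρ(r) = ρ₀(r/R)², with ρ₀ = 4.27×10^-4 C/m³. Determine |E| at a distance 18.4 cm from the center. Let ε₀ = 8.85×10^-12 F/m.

By spherical symmetry E is radial; choose a Gaussian sphere of radius r = 18.4 cm (r < R).
Integrate the density: Q_enc = 4π ∫₀^r ρ₀(r'/R)^2 r'² dr' = 4πρ₀ r^5/(5·R²) = 3.454×10^-6 C.
Gauss's law: E·4πr² = Q_enc/ε₀.
E = |Q_enc|/(4πε₀r²) = (3.454e-6)/(4π·8.85×10^-12·(0.184)²) = 9.17e5 N/C.

|E| = 9.17e5 N/C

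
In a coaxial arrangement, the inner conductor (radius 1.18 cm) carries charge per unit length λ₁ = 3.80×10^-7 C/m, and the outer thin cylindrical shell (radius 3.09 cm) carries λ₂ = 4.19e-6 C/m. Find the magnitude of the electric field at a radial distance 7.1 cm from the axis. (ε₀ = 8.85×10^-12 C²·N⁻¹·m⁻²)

E ≈ 1.16×10^6 V/m

Take a coaxial cylindrical Gaussian surface of radius r = 7.1 cm and length L (r > 3.09 cm, enclosing both).
λ_enc = λ₁ + λ₂ = (3.80×10^-7) + (4.19×10^-6) = 4.57e-6 C/m.
Since E is radial and uniform over the curved surface, Φ = E·2πrL = Q_enc/ε₀ = λ_enc L/ε₀.
E = |λ_enc|/(2πε₀r) = (4.57×10^-6)/(2π·8.85×10^-12·0.071) = 1.16×10^6 N/C.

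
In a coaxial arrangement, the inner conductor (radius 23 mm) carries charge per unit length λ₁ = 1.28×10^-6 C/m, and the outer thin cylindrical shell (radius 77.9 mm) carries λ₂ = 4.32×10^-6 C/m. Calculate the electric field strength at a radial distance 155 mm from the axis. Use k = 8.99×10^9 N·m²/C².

Coaxial Gaussian cylinder, radius r = 155 mm, length L (r > 77.9 mm, enclosing both).
λ_enc = λ₁ + λ₂ = (1.28×10^-6) + (4.32e-6) = 5.60e-6 C/m.
By Gauss's law (flux through the curved wall only), E·2πrL = λ_enc L/ε₀.
E = 2k|λ_enc|/r = 2(8.99×10^9)(5.60×10^-6)/(0.155) = 6.50×10^5 N/C.

6.50×10^5 N/C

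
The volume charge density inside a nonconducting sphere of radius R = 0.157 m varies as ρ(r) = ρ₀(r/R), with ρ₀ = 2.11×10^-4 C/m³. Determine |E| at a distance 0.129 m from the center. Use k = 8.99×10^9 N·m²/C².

Take a concentric spherical Gaussian surface of radius r = 0.129 m (r < R).
Integrate the density: Q_enc = 4π ∫₀^r ρ₀(r'/R)^1 r'² dr' = 4πρ₀ r^4/(4·R) = 1.169×10^-6 C.
Gauss's law: E·4πr² = Q_enc/ε₀.
E = k|Q_enc|/r² = (8.99×10^9)(1.169×10^-6)/(0.129)² = 6.32×10^5 N/C.

|E| ≈ 6.32×10^5 N/C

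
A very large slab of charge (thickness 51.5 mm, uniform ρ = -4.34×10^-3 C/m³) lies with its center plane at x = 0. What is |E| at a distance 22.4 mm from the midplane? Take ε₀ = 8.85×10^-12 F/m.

By symmetry E is perpendicular to the slab. A Gaussian pillbox from −22.4 mm to +22.4 mm (face area A) lies entirely within the slab.
Q_enc = ρ·(2x)·A and flux = 2EA, so 2EA = 2ρxA/ε₀ ⇒ E = |ρ|x/ε₀.
E = (4.34e-3)(0.0224)/(8.85×10^-12) = 1.10e7 N/C.

1.10×10^7 N/C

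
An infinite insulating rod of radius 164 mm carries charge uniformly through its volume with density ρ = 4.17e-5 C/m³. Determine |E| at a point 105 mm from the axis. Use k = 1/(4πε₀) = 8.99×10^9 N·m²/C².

E = 2.47e5 N/C

Choose a coaxial cylinder of radius r = 105 mm (arbitrary length L) as the Gaussian surface (r < R).
Charge inside radius r per length L is ρ·πr²·L, so λ_enc = ρπr² = 1.444×10^-6 C/m.
Since E is radial and uniform over the curved surface, Φ = E·2πrL = Q_enc/ε₀ = λ_enc L/ε₀.
E = 2k|λ_enc|/r = 2(8.99×10^9)(1.444×10^-6)/(0.105) = 2.47e5 N/C.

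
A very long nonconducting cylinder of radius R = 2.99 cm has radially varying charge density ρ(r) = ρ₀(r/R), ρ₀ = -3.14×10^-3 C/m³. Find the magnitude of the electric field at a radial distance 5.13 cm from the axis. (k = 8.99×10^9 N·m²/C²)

|E| ≈ 2.06e6 N/C

Choose a coaxial cylinder of radius r = 5.13 cm (arbitrary length L) as the Gaussian surface (r > R, full charge per length enclosed).
λ_enc = 2π ∫₀^R ρ₀(r'/R)^1 r' dr' = 2πρ₀R²/3 = -5.879×10^-6 C/m.
Since E is radial and uniform over the curved surface, Φ = E·2πrL = Q_enc/ε₀ = λ_enc L/ε₀.
E = 2k|λ_enc|/r = 2(8.99×10^9)(5.879×10^-6)/(0.0513) = 2.06×10^6 N/C.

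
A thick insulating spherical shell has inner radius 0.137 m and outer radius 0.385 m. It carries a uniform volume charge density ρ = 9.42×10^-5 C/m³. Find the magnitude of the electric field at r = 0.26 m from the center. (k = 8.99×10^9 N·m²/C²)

|E| = 7.87×10^5 N/C

Take a concentric spherical Gaussian surface of radius r = 0.26 m (within the shell material, 0.137 m < r < 0.385 m).
Only the shell between 0.137 m and r is enclosed: Q_enc = ρ·(4π/3)(r³ − a³) = (9.42×10^-5)·(4π/3)·((0.26)³ − (0.137)³) = 5.921e-6 C.
By Gauss's law, ∮E·dA = E·4πr² = Q_enc/ε₀.
E = k|Q_enc|/r² = (8.99×10^9)(5.921×10^-6)/(0.26)² = 7.87×10^5 N/C.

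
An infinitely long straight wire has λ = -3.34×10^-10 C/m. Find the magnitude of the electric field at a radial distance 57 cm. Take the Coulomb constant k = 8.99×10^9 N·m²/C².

Take a coaxial cylindrical Gaussian surface of radius r = 57 cm and length L.
Q_enc = λL, so λ_enc = -3.34×10^-10 C/m.
By Gauss's law (flux through the curved wall only), E·2πrL = λ_enc L/ε₀.
E = 2k|λ_enc|/r = 2(8.99×10^9)(3.34×10^-10)/(0.57) = 10.5 N/C.

|E| = 10.5 N/C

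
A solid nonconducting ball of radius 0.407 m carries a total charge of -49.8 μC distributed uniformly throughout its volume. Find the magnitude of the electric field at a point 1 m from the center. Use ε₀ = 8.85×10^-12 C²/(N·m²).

By spherical symmetry E is radial; choose a Gaussian sphere of radius r = 1 m (r > R, so the entire charge is enclosed).
Q_enc = -49.8 μC = -4.98e-5 C.
Since E is radial and uniform over the Gaussian sphere, Φ = E·4πr² = Q_enc/ε₀.
E = |Q_enc|/(4πε₀r²) = (4.98×10^-5)/(4π·8.85×10^-12·(1)²) = 4.48e5 N/C.

E ≈ 4.48×10^5 N/C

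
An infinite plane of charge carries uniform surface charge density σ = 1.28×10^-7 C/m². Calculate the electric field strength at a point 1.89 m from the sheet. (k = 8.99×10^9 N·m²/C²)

The symmetry is planar: E is normal to the sheet and the same magnitude on both sides. Take a pillbox straddling the sheet with end-cap area A.
Only the two end caps contribute flux: Φ = 2EA. With Q_enc = σA, Gauss's law gives E = |σ|/(2ε₀).
E = 2πk|σ| = 2π(8.99×10^9)(1.28×10^-7) = 7.23×10^3 N/C.

E ≈ 7.23×10^3 N/C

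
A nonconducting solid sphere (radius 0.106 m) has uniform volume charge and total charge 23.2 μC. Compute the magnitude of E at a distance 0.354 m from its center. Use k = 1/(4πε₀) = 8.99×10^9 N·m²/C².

E ≈ 1.66e6 V/m

Take a concentric spherical Gaussian surface of radius r = 0.354 m (r > R, so the entire charge is enclosed).
Q_enc = 23.2 μC = 2.32e-5 C.
By Gauss's law, ∮E·dA = E·4πr² = Q_enc/ε₀.
E = k|Q_enc|/r² = (8.99×10^9)(2.32×10^-5)/(0.354)² = 1.66e6 N/C.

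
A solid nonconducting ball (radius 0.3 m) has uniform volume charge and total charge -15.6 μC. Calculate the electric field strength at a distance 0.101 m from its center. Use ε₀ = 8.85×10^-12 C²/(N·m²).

Use a concentric Gaussian sphere at r = 0.101 m (r < R).
For a uniform sphere the enclosed fraction is (r/R)³, so Q_enc = (-15.6 μC)(0.101/0.3)³ = -5.953×10^-7 C.
Since E is radial and uniform over the Gaussian sphere, Φ = E·4πr² = Q_enc/ε₀.
E = |Q_enc|/(4πε₀r²) = (5.953e-7)/(4π·8.85×10^-12·(0.101)²) = 5.25×10^5 N/C.

E ≈ 5.25×10^5 N/C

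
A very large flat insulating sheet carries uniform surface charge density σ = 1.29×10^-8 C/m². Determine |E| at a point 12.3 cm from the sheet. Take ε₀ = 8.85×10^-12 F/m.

729 V/m

Choose a cylindrical pillbox piercing the sheet, end faces (area A) parallel to it.
Flux Φ = 2EA and Q_enc = σA, so 2EA = σA/ε₀ ⇒ E = |σ|/(2ε₀), independent of distance.
E = |σ|/(2ε₀) = (1.29×10^-8)/(2·8.85×10^-12) = 729 N/C.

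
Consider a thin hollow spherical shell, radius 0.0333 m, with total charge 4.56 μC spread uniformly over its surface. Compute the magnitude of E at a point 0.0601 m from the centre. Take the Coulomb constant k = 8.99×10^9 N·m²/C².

E ≈ 1.13×10^7 V/m

Take a concentric spherical Gaussian surface of radius r = 0.0601 m (r > 0.0333 m).
The entire shell is enclosed: Q_enc = 4.56×10^-6 C.
By Gauss's law, ∮E·dA = E·4πr² = Q_enc/ε₀.
E = k|Q_enc|/r² = (8.99×10^9)(4.56×10^-6)/(0.0601)² = 1.13×10^7 N/C.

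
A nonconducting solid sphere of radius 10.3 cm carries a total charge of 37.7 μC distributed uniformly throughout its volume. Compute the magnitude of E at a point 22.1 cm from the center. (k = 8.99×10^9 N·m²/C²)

6.94e6 V/m

Symmetry ⇒ E = E(r) r̂. Gaussian sphere of radius r = 22.1 cm (r > R, so the entire charge is enclosed).
Q_enc = 37.7 μC = 3.77×10^-5 C.
Applying ∮E·dA = Q_enc/ε₀ with Φ = E(4πr²):
E = k|Q_enc|/r² = (8.99×10^9)(3.77×10^-5)/(0.221)² = 6.94e6 N/C.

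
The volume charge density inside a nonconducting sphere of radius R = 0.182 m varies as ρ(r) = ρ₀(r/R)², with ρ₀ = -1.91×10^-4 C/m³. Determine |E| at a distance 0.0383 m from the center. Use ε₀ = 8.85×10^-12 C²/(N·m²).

Take a concentric spherical Gaussian surface of radius r = 0.0383 m (r < R).
Q_enc = ∫₀^r ρ(r')·4πr'² dr' = (4πρ₀/R²) ∫₀^r r'^4 dr' = 4πρ₀ r^5/(5·R²) = -1.194e-9 C.
Since E is radial and uniform over the Gaussian sphere, Φ = E·4πr² = Q_enc/ε₀.
E = |Q_enc|/(4πε₀r²) = (1.194e-9)/(4π·8.85×10^-12·(0.0383)²) = 7.32×10^3 N/C.

E ≈ 7.32e3 V/m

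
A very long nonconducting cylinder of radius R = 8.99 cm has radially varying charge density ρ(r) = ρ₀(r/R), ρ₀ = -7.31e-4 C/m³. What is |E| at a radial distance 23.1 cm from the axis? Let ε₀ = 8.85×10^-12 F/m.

By cylindrical symmetry E is radial; use a coaxial Gaussian cylinder of radius 23.1 cm and length L (r > R, full charge per length enclosed).
λ_enc = 2π ∫₀^R ρ₀(r'/R)^1 r' dr' = 2πρ₀R²/3 = -1.237×10^-5 C/m.
Applying ∮E·dA = Q_enc/ε₀ with the end caps contributing no flux:
E = |λ_enc|/(2πε₀r) = (1.237×10^-5)/(2π·8.85×10^-12·0.231) = 9.63×10^5 N/C.

9.63×10^5 V/m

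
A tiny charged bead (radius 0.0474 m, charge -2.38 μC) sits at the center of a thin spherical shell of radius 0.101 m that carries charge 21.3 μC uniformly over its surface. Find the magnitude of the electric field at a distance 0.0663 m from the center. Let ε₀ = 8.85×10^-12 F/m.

|E| ≈ 4.87×10^6 N/C

Use a concentric Gaussian sphere at r = 0.0663 m (between the bodies, 0.0474 m < r < 0.101 m).
The shell at 0.101 m lies outside the Gaussian surface, so Q_enc = -2.38 μC = -2.38e-6 C.
Since E is radial and uniform over the Gaussian sphere, Φ = E·4πr² = Q_enc/ε₀.
E = |Q_enc|/(4πε₀r²) = (2.38×10^-6)/(4π·8.85×10^-12·(0.0663)²) = 4.87×10^6 N/C.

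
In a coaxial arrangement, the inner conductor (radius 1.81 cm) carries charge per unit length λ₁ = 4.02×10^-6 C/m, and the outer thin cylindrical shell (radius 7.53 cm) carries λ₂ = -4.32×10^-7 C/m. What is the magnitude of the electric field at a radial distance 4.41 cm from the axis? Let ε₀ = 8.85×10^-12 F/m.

1.64×10^6 N/C

Take a coaxial cylindrical Gaussian surface of radius r = 4.41 cm and length L (between the conductors, 1.81 cm < r < 7.53 cm).
The shell at 7.53 cm lies outside the Gaussian surface, so λ_enc = λ₁ = 4.02×10^-6 C/m.
Gauss's law: E·2πrL = λ_enc L/ε₀.
E = |λ_enc|/(2πε₀r) = (4.02×10^-6)/(2π·8.85×10^-12·0.0441) = 1.64e6 N/C.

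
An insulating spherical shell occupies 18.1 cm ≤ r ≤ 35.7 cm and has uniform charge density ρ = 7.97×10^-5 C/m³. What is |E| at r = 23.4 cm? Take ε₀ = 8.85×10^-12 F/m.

|E| ≈ 3.77×10^5 N/C

Symmetry ⇒ E = E(r) r̂. Gaussian sphere of radius r = 23.4 cm (within the shell material, 18.1 cm < r < 35.7 cm).
Only the shell between 18.1 cm and r is enclosed: Q_enc = ρ·(4π/3)(r³ − a³) = (7.97×10^-5)·(4π/3)·((0.234)³ − (0.181)³) = 2.298×10^-6 C.
Gauss's law: E·4πr² = Q_enc/ε₀.
E = |Q_enc|/(4πε₀r²) = (2.298×10^-6)/(4π·8.85×10^-12·(0.234)²) = 3.77e5 N/C.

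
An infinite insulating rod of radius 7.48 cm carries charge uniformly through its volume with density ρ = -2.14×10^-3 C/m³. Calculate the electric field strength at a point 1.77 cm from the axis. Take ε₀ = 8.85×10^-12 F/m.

E = 2.14e6 N/C

Choose a coaxial cylinder of radius r = 1.77 cm (arbitrary length L) as the Gaussian surface (r < R).
Charge inside radius r per length L is ρ·πr²·L, so λ_enc = ρπr² = -2.106e-6 C/m.
Since E is radial and uniform over the curved surface, Φ = E·2πrL = Q_enc/ε₀ = λ_enc L/ε₀.
E = |λ_enc|/(2πε₀r) = (2.106×10^-6)/(2π·8.85×10^-12·0.0177) = 2.14×10^6 N/C.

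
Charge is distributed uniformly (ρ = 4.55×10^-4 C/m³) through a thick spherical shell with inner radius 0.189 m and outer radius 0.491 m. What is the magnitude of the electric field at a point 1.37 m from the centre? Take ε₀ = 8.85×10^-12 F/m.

1.02×10^6 V/m

Take a concentric spherical Gaussian surface of radius r = 1.37 m (r > 0.491 m, enclosing the whole shell).
Q_enc = ρ·(4π/3)(b³ − a³) = (4.55×10^-4)·(4π/3)·((0.491)³ − (0.189)³) = 2.127e-4 C.
Applying ∮E·dA = Q_enc/ε₀ with Φ = E(4πr²):
E = |Q_enc|/(4πε₀r²) = (2.127e-4)/(4π·8.85×10^-12·(1.37)²) = 1.02×10^6 N/C.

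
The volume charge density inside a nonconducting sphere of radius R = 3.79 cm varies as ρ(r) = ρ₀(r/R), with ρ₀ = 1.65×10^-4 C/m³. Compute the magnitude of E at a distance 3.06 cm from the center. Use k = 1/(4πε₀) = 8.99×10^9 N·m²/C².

E = 1.15×10^5 N/C

Use a concentric Gaussian sphere at r = 3.06 cm (r < R).
Q_enc = ∫₀^r ρ(r')·4πr'² dr' = (4πρ₀/R) ∫₀^r r'^3 dr' = 4πρ₀ r^4/(4·R) = 1.199e-8 C.
Applying ∮E·dA = Q_enc/ε₀ with Φ = E(4πr²):
E = k|Q_enc|/r² = (8.99×10^9)(1.199×10^-8)/(0.0306)² = 1.15×10^5 N/C.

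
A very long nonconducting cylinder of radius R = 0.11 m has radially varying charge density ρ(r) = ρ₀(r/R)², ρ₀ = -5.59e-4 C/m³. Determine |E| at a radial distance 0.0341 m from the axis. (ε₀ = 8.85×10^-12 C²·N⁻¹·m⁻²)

|E| = 5.17×10^4 V/m

Take a coaxial cylindrical Gaussian surface of radius r = 0.0341 m and length L (r < R).
Integrating ρ over the cross-section to radius r: λ_enc = (2πρ₀/R²) ∫₀^r r'^3 dr' = 2πρ₀ r^4/(4·R²) = -9.812e-8 C/m.
By Gauss's law (flux through the curved wall only), E·2πrL = λ_enc L/ε₀.
E = |λ_enc|/(2πε₀r) = (9.812×10^-8)/(2π·8.85×10^-12·0.0341) = 5.17×10^4 N/C.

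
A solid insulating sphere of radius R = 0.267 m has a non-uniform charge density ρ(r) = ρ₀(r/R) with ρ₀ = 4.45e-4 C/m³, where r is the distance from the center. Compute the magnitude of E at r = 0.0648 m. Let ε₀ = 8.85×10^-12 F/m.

E ≈ 1.98e5 N/C

By spherical symmetry E is radial; choose a Gaussian sphere of radius r = 0.0648 m (r < R).
Q_enc = ∫₀^r ρ(r')·4πr'² dr' = (4πρ₀/R) ∫₀^r r'^3 dr' = 4πρ₀ r^4/(4·R) = 9.232×10^-8 C.
By Gauss's law, ∮E·dA = E·4πr² = Q_enc/ε₀.
E = |Q_enc|/(4πε₀r²) = (9.232×10^-8)/(4π·8.85×10^-12·(0.0648)²) = 1.98e5 N/C.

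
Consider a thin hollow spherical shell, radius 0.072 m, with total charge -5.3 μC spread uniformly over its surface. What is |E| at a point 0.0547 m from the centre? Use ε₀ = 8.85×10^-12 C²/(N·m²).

|E| = 0 V/m

Use a concentric Gaussian sphere at r = 0.0547 m (inside the shell, r < 0.072 m).
No charge lies within this surface, so Q_enc = 0 and Gauss's law gives E·4πr² = 0 ⇒ E = 0.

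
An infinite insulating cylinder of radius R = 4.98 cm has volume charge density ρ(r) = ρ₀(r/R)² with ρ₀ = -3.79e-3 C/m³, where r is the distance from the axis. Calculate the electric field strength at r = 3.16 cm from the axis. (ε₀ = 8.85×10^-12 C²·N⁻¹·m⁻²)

Choose a coaxial cylinder of radius r = 3.16 cm (arbitrary length L) as the Gaussian surface (r < R).
Integrating ρ over the cross-section to radius r: λ_enc = (2πρ₀/R²) ∫₀^r r'^3 dr' = 2πρ₀ r^4/(4·R²) = -2.394×10^-6 C/m.
By Gauss's law (flux through the curved wall only), E·2πrL = λ_enc L/ε₀.
E = |λ_enc|/(2πε₀r) = (2.394×10^-6)/(2π·8.85×10^-12·0.0316) = 1.36×10^6 N/C.

E = 1.36×10^6 N/C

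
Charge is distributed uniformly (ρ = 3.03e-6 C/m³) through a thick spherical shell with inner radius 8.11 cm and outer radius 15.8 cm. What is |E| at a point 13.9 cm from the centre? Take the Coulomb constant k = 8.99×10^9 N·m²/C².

By spherical symmetry E is radial; choose a Gaussian sphere of radius r = 13.9 cm (within the shell material, 8.11 cm < r < 15.8 cm).
Only the shell between 8.11 cm and r is enclosed: Q_enc = ρ·(4π/3)(r³ − a³) = (3.03×10^-6)·(4π/3)·((0.139)³ − (0.0811)³) = 2.732×10^-8 C.
Since E is radial and uniform over the Gaussian sphere, Φ = E·4πr² = Q_enc/ε₀.
E = k|Q_enc|/r² = (8.99×10^9)(2.732e-8)/(0.139)² = 1.27e4 N/C.

E ≈ 1.27e4 V/m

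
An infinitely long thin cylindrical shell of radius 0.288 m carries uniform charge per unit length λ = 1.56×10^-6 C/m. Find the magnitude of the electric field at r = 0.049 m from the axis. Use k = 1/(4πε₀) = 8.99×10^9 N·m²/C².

|E| = 0 N/C

By cylindrical symmetry E is radial; use a coaxial Gaussian cylinder of radius 0.049 m and length L (r < 0.288 m, inside the shell).
No charge is enclosed, so Gauss's law gives E·2πrL = 0 ⇒ E = 0.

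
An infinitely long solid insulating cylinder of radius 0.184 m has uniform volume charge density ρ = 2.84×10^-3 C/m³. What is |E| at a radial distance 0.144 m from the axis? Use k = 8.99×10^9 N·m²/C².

By cylindrical symmetry E is radial; use a coaxial Gaussian cylinder of radius 0.144 m and length L (r < R).
Enclosed charge per unit length: λ_enc = ρ·πr² = (2.84×10^-3)π(0.144)² = 1.85×10^-4 C/m.
By Gauss's law (flux through the curved wall only), E·2πrL = λ_enc L/ε₀.
E = 2k|λ_enc|/r = 2(8.99×10^9)(1.85e-4)/(0.144) = 2.31×10^7 N/C.

|E| ≈ 2.31×10^7 N/C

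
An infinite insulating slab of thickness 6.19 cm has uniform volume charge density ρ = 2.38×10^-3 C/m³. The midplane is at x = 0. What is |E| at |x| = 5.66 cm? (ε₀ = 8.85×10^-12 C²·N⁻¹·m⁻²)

The point |x| = 5.66 cm lies outside the slab (half-thickness 0.03095 m). A symmetric pillbox spanning the full slab encloses Q_enc = ρ·d·A.
Flux = 2EA ⇒ E = |ρ|d/(2ε₀), independent of distance outside.
E = (2.38×10^-3)(0.0619)/(2·8.85×10^-12) = 8.32×10^6 N/C.

8.32×10^6 N/C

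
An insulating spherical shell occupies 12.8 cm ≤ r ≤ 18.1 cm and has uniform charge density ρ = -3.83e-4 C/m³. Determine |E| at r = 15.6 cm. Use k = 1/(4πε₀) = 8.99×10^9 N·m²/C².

Take a concentric spherical Gaussian surface of radius r = 15.6 cm (within the shell material, 12.8 cm < r < 18.1 cm).
Only the shell between 12.8 cm and r is enclosed: Q_enc = ρ·(4π/3)(r³ − a³) = (-3.83×10^-4)·(4π/3)·((0.156)³ − (0.128)³) = -2.726×10^-6 C.
By Gauss's law, ∮E·dA = E·4πr² = Q_enc/ε₀.
E = k|Q_enc|/r² = (8.99×10^9)(2.726e-6)/(0.156)² = 1.01×10^6 N/C.

E = 1.01e6 N/C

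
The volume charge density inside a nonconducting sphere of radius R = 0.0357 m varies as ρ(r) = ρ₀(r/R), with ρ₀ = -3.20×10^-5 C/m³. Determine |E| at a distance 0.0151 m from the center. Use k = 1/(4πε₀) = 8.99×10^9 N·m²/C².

E = 5.77e3 V/m

Take a concentric spherical Gaussian surface of radius r = 0.0151 m (r < R).
Q_enc = ∫₀^r ρ(r')·4πr'² dr' = (4πρ₀/R) ∫₀^r r'^3 dr' = 4πρ₀ r^4/(4·R) = -1.464×10^-10 C.
By Gauss's law, ∮E·dA = E·4πr² = Q_enc/ε₀.
E = k|Q_enc|/r² = (8.99×10^9)(1.464×10^-10)/(0.0151)² = 5.77e3 N/C.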